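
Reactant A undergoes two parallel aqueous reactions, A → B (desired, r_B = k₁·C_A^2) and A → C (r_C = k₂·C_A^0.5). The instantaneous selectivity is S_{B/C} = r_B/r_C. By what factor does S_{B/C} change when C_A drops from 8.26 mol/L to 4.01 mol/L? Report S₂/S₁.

S_{B/C} = (k₁/k₂)·C_A^1.5, so S₂/S₁ = (C_{A,2}/C_{A,1})^1.5.
= (4.01/8.26)^1.5 = (0.4855)^1.5 = 0.338.

0.338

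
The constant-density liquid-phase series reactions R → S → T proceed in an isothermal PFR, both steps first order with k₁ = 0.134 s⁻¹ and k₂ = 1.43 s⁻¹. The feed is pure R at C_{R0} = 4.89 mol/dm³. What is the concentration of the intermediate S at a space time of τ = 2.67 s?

0.342 mol/dm³

Solving the coupled first-order balances gives C_S(τ) = [k₁/(k₂−k₁)]·C_{R0}·(e^(−k₁τ) − e^(−k₂τ)).
e^(−k₁τ) = e^(−0.134×2.67) = e^(−0.3578) = 0.6992; e^(−k₂τ) = e^(−3.818) = 0.02197.
C_S = 0.134×4.89/(1.43−0.134) × (0.6992−0.02197) = 0.5056×0.6773 = 0.3424 mol/dm³.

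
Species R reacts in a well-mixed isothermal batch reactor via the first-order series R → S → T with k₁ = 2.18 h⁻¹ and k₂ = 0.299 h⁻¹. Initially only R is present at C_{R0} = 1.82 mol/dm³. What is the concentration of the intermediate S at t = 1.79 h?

1.19 mol/dm³

For first-order series with pure R initially, C_S(t) = k₁C_{R0}/(k₂−k₁)·(e^(−k₁t) − e^(−k₂t)).
e^(−k₁t) = e^(−2.18×1.79) = e^(−3.902) = 0.02020; e^(−k₂t) = e^(−0.5352) = 0.5855.
C_S = 2.18×1.82/(0.299−2.18) × (0.02020−0.5855) = (-2.109)×(-0.5653) = 1.192 mol/dm³.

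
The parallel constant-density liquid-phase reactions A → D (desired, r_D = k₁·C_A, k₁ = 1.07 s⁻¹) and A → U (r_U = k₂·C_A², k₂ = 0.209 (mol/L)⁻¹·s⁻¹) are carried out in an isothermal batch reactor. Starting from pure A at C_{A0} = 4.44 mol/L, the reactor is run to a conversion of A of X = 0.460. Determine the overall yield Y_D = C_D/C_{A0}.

0.277

C_A = C_{A0}(1−X) = 2.398 mol/L.
Along a PFR/batch, dC_D/dC_A = −r_D/(r_D+r_U) = −k₁/(k₁+k₂·C_A).
Integrating from C_{A0} to C_A: C_D = (1.07/0.209)·ln[(1.07+0.209·4.44)/(1.07+0.209·2.40)] = 5.120·ln(1.998/1.571) = 1.231 mol/L.
Y_D = C_D/C_{A0} = 1.231/4.44 = 0.277.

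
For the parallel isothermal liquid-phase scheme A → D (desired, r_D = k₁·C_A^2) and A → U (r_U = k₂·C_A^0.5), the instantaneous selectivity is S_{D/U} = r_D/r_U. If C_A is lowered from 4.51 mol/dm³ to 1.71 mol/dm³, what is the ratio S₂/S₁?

S_{D/U} = (k₁/k₂)·C_A^1.5, so S₂/S₁ = (C_{A,2}/C_{A,1})^1.5.
= (1.71/4.51)^1.5 = (0.3792)^1.5 = 0.233.

0.233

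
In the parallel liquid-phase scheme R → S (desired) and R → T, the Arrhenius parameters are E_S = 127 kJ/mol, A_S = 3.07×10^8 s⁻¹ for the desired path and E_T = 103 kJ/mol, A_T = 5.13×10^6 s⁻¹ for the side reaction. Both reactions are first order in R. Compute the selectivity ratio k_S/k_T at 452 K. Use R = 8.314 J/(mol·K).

0.101

Since both paths have the same order in R, the concentration cancels and S_{S/T} = k_S/k_T = (A_S/A_T)·exp[(E_T−E_S)/(RT)].
(E_T−E_S)/(RT) = (103−127)×10³/(8.314×452) = -24000/3758 = -6.386.
k_S/k_T = (3.07×10^8/5.13×10^6)·exp(-6.386) = 59.84 × 0.001684 = 0.101.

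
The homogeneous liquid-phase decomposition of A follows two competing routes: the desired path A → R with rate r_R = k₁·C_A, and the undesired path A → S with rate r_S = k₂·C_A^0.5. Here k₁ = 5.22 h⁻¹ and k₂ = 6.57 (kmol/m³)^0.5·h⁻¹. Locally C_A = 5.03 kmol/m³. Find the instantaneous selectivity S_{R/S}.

1.78

S_{R/S} = r_R/r_S = (k₁·C_A)/(k₂·C_A^0.5) = (k₁/k₂)·C_A^0.5.
= (5.22×5.030) / (6.57×5.030^0.5) = 26.26/14.73 = 1.78.
Since the desired path is higher order in A, keeping C_A high (PFR or concentrated feed) favours R.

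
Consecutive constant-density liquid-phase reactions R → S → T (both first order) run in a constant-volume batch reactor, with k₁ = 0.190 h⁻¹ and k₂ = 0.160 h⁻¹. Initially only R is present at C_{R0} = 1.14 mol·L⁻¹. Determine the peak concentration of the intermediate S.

At the optimum, C_{S,max}/C_{R0} = (k₁/k₂)^[k₂/(k₂−k₁)].
= (0.190/0.160)^(0.160/(0.160−0.190)) = (1.188)^(-5.333) = 0.3999.
C_{S,max} = 0.3999×1.14 = 0.456 mol·L⁻¹.

0.456 mol·L⁻¹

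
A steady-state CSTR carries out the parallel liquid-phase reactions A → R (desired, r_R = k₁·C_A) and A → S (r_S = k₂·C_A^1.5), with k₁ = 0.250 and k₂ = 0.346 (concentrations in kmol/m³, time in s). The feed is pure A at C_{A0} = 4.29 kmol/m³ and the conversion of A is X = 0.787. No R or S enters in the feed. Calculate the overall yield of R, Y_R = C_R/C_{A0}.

0.339

Exit C_A = C_{A0}(1−X) = 4.29×0.213 = 0.9138 kmol/m³.
Rates in a CSTR are evaluated at the outlet concentration: r_R = 0.250×0.9138 = 0.2284, r_S = 0.346×0.9138^1.5 = 0.3022.
Fraction of consumed A going to R: r_R/(r_R+r_S) = 0.4305.
C_R = 0.4305·C_{A0}·X = 0.4305×4.29×0.787 = 1.45 kmol/m³; Y_R = C_R/C_{A0} = 0.339.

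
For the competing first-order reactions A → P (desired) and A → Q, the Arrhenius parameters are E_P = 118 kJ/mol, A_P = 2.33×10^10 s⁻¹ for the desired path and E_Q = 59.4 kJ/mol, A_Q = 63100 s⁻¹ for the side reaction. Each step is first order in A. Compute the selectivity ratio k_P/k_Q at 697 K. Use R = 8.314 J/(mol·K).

15.0

Since both paths have the same order in A, the concentration cancels and S_{P/Q} = k_P/k_Q = (A_P/A_Q)·exp[(E_Q−E_P)/(RT)].
(E_Q−E_P)/(RT) = (59.4−118)×10³/(8.314×697) = -58600/5795 = -10.11.
k_P/k_Q = (2.33×10^10/63100)·exp(-10.11) = 3.693×10^5 × 4.057×10^-5 = 15.0.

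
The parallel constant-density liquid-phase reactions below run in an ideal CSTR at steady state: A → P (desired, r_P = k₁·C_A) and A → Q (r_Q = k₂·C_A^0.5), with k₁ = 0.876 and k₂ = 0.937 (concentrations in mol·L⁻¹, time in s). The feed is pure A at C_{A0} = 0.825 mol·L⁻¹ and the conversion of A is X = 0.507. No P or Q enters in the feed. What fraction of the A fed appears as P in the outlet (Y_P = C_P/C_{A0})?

Exit C_A = C_{A0}(1−X) = 0.825×0.493 = 0.4067 mol·L⁻¹.
A CSTR operates uniformly at the exit composition, giving r_P = 0.3563 and r_Q = 0.5976 (each k·C_A^n at C_A = 0.4067).
Fraction of consumed A going to P: r_P/(r_P+r_Q) = 0.3735.
C_P = 0.3735·C_{A0}·X = 0.3735×0.825×0.507 = 0.156 mol·L⁻¹; Y_P = C_P/C_{A0} = 0.189.

0.189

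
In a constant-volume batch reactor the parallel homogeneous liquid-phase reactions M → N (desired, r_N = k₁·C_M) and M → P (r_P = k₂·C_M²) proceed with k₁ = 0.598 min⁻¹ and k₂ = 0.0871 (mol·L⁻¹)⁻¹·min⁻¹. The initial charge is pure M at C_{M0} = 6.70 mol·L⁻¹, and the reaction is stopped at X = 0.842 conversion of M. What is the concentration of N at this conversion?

3.69 mol·L⁻¹

C_M = C_{M0}(1−X) = 1.059 mol·L⁻¹.
Along a PFR/batch, dC_N/dC_M = −r_N/(r_N+r_P) = −k₁/(k₁+k₂·C_M).
Integrating from C_{M0} to C_M: C_N = (0.598/0.0871)·ln[(0.598+0.0871·6.70)/(0.598+0.0871·1.06)] = 6.866·ln(1.182/0.6902) = 3.691 mol·L⁻¹.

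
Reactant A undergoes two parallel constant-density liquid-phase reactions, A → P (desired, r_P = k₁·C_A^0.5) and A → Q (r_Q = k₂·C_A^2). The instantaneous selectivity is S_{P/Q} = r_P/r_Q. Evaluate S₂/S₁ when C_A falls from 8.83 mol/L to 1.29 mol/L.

17.9

S_{P/Q} = (k₁/k₂)·C_A^-1.5, so S₂/S₁ = (C_{A,2}/C_{A,1})^-1.5.
= (1.29/8.83)^(-1.5) = (0.1461)^(-1.5) = 17.9.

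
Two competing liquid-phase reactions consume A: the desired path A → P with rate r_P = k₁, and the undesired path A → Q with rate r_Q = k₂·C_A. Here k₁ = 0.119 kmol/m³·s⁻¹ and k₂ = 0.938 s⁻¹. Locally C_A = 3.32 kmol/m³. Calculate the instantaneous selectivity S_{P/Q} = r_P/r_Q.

S_{P/Q} = r_P/r_Q = (k₁)/(k₂·C_A) = (k₁/k₂)·C_A⁻¹.
= (0.119) / (0.938×3.320) = 0.1190/3.114 = 0.0382.
The undesired path is higher order in A, so low C_A (CSTR or dilute feed) favours P.

0.0382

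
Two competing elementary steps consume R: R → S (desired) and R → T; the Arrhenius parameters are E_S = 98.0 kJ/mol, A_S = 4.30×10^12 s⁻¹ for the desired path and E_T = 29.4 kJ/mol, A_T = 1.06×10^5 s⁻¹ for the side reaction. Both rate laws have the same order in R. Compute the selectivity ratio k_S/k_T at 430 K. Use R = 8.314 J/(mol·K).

k_S/k_T = (A_S/A_T)·exp[−(E_S−E_T)/(RT)] = (A_S/A_T)·exp[(E_T−E_S)/(RT)].
(E_T−E_S)/(RT) = (29.4−98.0)×10³/(8.314×430) = -68600/3575 = -19.19.
k_S/k_T = (4.30×10^12/1.06×10^5)·exp(-19.19) = 4.057×10^7 × 4.639×10^-9 = 0.188.
Since E_S > E_T, raising the temperature improves selectivity toward S.

0.188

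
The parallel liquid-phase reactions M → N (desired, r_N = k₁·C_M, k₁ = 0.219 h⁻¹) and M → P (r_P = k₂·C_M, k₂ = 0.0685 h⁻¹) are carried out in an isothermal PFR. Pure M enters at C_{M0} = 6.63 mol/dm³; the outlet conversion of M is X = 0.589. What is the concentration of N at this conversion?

C_M = C_{M0}(1−X) = 2.725 mol/dm³.
Both paths are first order in M, so the instantaneous fraction to N is constant: dC_N/d(−C_M) = k₁/(k₁+k₂) = 0.7617.
C_N = 0.7617·(C_{M0}−C_M) = 0.7617×3.905 = 2.97 mol/dm³.

2.97 mol/dm³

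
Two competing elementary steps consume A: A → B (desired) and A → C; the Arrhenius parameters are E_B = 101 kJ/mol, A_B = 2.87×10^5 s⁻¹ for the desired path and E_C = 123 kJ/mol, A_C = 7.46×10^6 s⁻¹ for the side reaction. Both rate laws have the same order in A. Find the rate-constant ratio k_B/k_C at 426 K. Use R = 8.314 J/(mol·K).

19.2

k_B/k_C = (A_B/A_C)·exp[−(E_B−E_C)/(RT)] = (A_B/A_C)·exp[(E_C−E_B)/(RT)].
(E_C−E_B)/(RT) = (123−101)×10³/(8.314×426) = 22000/3542 = 6.212.
k_B/k_C = (2.87×10^5/7.46×10^6)·exp(6.212) = 0.03847 × 498.5 = 19.2.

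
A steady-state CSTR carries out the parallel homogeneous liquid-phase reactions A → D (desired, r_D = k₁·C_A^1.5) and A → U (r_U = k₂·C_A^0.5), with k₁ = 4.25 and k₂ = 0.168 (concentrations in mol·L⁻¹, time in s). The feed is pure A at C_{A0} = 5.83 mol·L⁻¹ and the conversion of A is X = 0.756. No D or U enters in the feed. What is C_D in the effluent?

Exit C_A = C_{A0}(1−X) = 5.83×0.244 = 1.423 mol·L⁻¹.
In a CSTR the entire volume is at exit conditions, so r_D = 4.25×1.423^1.5 = 7.211 and r_U = 0.168×1.423^0.5 = 0.2004.
Fraction of consumed A going to D: r_D/(r_D+r_U) = 0.9730.
C_D = 0.9730·C_{A0}·X = 0.9730×5.83×0.756 = 4.29 mol·L⁻¹.

4.29 mol·L⁻¹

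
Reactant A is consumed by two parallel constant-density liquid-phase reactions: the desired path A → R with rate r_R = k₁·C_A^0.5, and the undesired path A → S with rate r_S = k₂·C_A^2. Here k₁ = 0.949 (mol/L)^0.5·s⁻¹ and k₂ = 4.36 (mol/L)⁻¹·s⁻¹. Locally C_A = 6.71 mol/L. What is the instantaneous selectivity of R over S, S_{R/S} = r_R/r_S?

S_{R/S} = r_R/r_S = (k₁·C_A^0.5)/(k₂·C_A^2) = (k₁/k₂)·C_A^-1.5.
= (0.949×6.710^0.5) / (4.36×6.710^2) = 2.458/196.3 = 0.0125.
The undesired path is higher order in A, so low C_A (CSTR or dilute feed) favours R.

0.0125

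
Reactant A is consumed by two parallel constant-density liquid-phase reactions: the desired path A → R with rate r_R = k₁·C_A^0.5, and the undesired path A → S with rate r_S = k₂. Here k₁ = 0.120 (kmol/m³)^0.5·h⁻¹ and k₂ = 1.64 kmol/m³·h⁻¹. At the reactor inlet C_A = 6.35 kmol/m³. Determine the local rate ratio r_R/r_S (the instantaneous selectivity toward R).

0.184

S_{R/S} = r_R/r_S = (k₁·C_A^0.5)/(k₂) = (k₁/k₂)·C_A^0.5.
= (0.120×6.350^0.5) / (1.64) = 0.3024/1.640 = 0.184.
Since the desired path is higher order in A, keeping C_A high (PFR or concentrated feed) favours R.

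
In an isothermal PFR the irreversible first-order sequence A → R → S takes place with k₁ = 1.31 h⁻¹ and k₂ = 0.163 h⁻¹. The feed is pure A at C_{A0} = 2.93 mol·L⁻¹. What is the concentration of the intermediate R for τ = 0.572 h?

For first-order series with pure A initially, C_R(τ) = k₁C_{A0}/(k₂−k₁)·(e^(−k₁τ) − e^(−k₂τ)).
e^(−k₁τ) = e^(−1.31×0.572) = e^(−0.7493) = 0.4727; e^(−k₂τ) = e^(−0.09324) = 0.9110.
C_R = 1.31×2.93/(0.163−1.31) × (0.4727−0.9110) = (-3.346)×(-0.4383) = 1.467 mol·L⁻¹.

1.47 mol·L⁻¹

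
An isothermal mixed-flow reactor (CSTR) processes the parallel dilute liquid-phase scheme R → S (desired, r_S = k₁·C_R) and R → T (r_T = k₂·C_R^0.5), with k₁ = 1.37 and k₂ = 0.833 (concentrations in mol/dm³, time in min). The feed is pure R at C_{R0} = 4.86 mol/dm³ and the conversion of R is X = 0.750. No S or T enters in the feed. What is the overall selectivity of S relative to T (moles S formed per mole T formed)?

1.81

Exit C_R = C_{R0}(1−X) = 4.86×0.250 = 1.215 mol/dm³.
Rates in a CSTR are evaluated at the outlet concentration: r_S = 1.37×1.215 = 1.665, r_T = 0.833×1.215^0.5 = 0.9182.
Overall selectivity = C_S/C_T = r_Sτ/(r_Tτ) = r_S/r_T = 1.81.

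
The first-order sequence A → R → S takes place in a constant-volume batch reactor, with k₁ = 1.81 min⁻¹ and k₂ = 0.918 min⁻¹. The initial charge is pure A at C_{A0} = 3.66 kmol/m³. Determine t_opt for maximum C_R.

0.761 min

For first-order series the maximum of C_R occurs at t_opt = ln(k₂/k₁)/(k₂−k₁).
= ln(0.918/1.81)/(0.918−1.81) = ln(0.5072)/-0.8920 = -0.6789/-0.8920 = 0.761 min.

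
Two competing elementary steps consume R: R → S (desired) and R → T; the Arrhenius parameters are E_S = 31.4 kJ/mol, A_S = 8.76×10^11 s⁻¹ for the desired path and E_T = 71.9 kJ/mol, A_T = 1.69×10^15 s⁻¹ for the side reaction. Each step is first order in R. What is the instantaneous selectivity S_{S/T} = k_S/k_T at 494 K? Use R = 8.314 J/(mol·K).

k_S/k_T = (A_S/A_T)·exp[−(E_S−E_T)/(RT)] = (A_S/A_T)·exp[(E_T−E_S)/(RT)].
(E_T−E_S)/(RT) = (71.9−31.4)×10³/(8.314×494) = 40500/4107 = 9.861.
k_S/k_T = (8.76×10^11/1.69×10^15)·exp(9.861) = 5.183×10^-4 × 19167 = 9.93.
Since E_S < E_T, lowering the temperature improves selectivity toward S.

9.93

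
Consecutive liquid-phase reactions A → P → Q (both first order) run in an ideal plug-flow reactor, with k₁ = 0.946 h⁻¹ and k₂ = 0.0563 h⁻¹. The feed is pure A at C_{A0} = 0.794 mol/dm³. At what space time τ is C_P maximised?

3.17 h

Setting dC_P/dτ = 0 gives τ_opt = ln(k₂/k₁)/(k₂−k₁).
= ln(0.0563/0.946)/(0.0563−0.946) = ln(0.05951)/-0.8897 = -2.822/-0.8897 = 3.17 h.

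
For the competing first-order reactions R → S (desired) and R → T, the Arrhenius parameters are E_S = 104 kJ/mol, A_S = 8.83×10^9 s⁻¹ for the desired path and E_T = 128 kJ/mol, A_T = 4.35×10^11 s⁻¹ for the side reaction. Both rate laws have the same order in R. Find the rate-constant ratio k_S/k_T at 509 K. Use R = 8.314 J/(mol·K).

Since both paths have the same order in R, the concentration cancels and S_{S/T} = k_S/k_T = (A_S/A_T)·exp[(E_T−E_S)/(RT)].
(E_T−E_S)/(RT) = (128−104)×10³/(8.314×509) = 24000/4232 = 5.671.
k_S/k_T = (8.83×10^9/4.35×10^11)·exp(5.671) = 0.02030 × 290.4 = 5.90.

5.90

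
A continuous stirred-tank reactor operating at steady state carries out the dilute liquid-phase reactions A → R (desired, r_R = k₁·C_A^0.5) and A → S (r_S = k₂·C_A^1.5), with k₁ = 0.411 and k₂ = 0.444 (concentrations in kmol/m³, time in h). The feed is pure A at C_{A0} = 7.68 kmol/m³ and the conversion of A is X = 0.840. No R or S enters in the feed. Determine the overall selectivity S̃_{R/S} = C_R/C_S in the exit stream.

Exit C_A = C_{A0}(1−X) = 7.68×0.160 = 1.229 kmol/m³.
Rates in a CSTR are evaluated at the outlet concentration: r_R = 0.411×1.229^0.5 = 0.4556, r_S = 0.444×1.229^1.5 = 0.6048.
Overall selectivity = C_R/C_S = r_Rτ/(r_Sτ) = r_R/r_S = 0.753.

0.753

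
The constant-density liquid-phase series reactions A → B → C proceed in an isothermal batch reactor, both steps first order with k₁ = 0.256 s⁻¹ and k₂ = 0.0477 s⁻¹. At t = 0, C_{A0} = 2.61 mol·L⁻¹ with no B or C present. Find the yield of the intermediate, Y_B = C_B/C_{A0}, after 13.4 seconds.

For first-order series with pure A initially, C_B(t) = k₁C_{A0}/(k₂−k₁)·(e^(−k₁t) − e^(−k₂t)).
e^(−k₁t) = e^(−0.256×13.4) = e^(−3.430) = 0.03237; e^(−k₂t) = e^(−0.6392) = 0.5277.
C_B = 0.256×2.61/(0.0477−0.256) × (0.03237−0.5277) = (-3.208)×(-0.4954) = 1.589 mol·L⁻¹.
Y_B = C_B/C_{A0} = 1.589/2.61 = 0.609.

0.609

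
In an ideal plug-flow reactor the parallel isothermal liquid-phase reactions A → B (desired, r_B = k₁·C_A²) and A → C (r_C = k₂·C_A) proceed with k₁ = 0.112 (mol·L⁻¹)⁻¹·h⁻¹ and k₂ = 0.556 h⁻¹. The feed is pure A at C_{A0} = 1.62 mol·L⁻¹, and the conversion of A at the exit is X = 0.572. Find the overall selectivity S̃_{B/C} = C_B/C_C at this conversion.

0.231

C_A = C_{A0}(1−X) = 0.6934 mol·L⁻¹.
Along a PFR/batch, dC_C/dC_A = −r_C/(r_B+r_C) = −k₂/(k₂+k₁·C_A).
Integrating from C_{A0} to C_A: C_C = (0.556/0.112)·ln[(0.556+0.112·1.62)/(0.556+0.112·0.693)] = 4.964·ln(0.7374/0.6337) = 0.7530 mol·L⁻¹.
Then C_B = (C_{A0}−C_A) − C_C = 0.9266 − 0.7530 = 0.1737 mol·L⁻¹.
S̃_{B/C} = C_B/C_C = 0.1737/0.7530 = 0.231.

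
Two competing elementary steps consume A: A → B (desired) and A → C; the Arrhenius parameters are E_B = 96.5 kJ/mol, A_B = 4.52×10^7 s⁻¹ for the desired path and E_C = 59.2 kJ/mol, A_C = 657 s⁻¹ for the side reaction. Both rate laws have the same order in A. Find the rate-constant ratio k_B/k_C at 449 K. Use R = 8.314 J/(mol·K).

3.15

k_B/k_C = (A_B/A_C)·exp[−(E_B−E_C)/(RT)] = (A_B/A_C)·exp[(E_C−E_B)/(RT)].
(E_C−E_B)/(RT) = (59.2−96.5)×10³/(8.314×449) = -37300/3733 = -9.992.
k_B/k_C = (4.52×10^7/657)·exp(-9.992) = 68798 × 4.576×10^-5 = 3.15.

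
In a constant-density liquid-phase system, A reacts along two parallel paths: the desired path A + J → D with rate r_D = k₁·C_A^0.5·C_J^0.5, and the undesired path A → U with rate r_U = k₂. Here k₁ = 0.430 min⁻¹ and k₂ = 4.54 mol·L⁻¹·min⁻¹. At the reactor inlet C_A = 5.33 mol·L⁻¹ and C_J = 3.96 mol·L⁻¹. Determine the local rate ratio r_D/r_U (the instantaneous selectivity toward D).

S_{D/U} = r_D/r_U = (k₁·C_A^0.5·C_J^0.5)/(k₂) = (k₁/k₂)·C_A^0.5·C_J^0.5.
= (0.430×5.330^0.5×3.960^0.5) / (4.54) = 1.976/4.540 = 0.435.
Since the desired path is higher order in A, keeping C_A high (PFR or concentrated feed) favours D.

0.435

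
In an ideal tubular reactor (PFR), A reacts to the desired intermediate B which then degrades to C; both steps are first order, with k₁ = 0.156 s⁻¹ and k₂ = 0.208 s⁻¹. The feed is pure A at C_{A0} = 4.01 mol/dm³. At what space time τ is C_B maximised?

Setting dC_B/dτ = 0 gives τ_opt = ln(k₂/k₁)/(k₂−k₁).
= ln(0.208/0.156)/(0.208−0.156) = ln(1.333)/0.05200 = 0.2877/0.05200 = 5.53 s.

5.53 s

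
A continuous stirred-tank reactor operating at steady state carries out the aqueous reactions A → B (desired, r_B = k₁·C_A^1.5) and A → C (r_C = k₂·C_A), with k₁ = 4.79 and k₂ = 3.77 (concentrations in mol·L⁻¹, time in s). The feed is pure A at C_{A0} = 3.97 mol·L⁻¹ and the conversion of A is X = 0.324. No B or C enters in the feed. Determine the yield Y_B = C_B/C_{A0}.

0.219

Exit C_A = C_{A0}(1−X) = 3.97×0.676 = 2.684 mol·L⁻¹.
A CSTR operates uniformly at the exit composition, giving r_B = 21.06 and r_C = 10.12 (each k·C_A^n at C_A = 2.684).
Fraction of consumed A going to B: r_B/(r_B+r_C) = 0.6755.
C_B = 0.6755·C_{A0}·X = 0.6755×3.97×0.324 = 0.869 mol·L⁻¹; Y_B = C_B/C_{A0} = 0.219.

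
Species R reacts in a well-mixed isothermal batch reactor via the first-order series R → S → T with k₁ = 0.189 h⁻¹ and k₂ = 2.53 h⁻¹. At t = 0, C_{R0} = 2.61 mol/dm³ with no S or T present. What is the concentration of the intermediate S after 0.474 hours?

0.129 mol/dm³

Solving the coupled first-order balances gives C_S(t) = [k₁/(k₂−k₁)]·C_{R0}·(e^(−k₁t) − e^(−k₂t)).
e^(−k₁t) = e^(−0.189×0.474) = e^(−0.08959) = 0.9143; e^(−k₂t) = e^(−1.199) = 0.3014.
C_S = 0.189×2.61/(2.53−0.189) × (0.9143−0.3014) = 0.2107×0.6129 = 0.1291 mol/dm³.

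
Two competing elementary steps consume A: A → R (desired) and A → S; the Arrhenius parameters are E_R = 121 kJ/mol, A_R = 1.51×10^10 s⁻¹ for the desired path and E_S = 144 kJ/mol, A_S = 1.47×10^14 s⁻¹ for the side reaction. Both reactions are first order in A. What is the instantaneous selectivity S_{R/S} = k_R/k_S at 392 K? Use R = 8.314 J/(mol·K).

Since both paths have the same order in A, the concentration cancels and S_{R/S} = k_R/k_S = (A_R/A_S)·exp[(E_S−E_R)/(RT)].
(E_S−E_R)/(RT) = (144−121)×10³/(8.314×392) = 23000/3259 = 7.057.
k_R/k_S = (1.51×10^10/1.47×10^14)·exp(7.057) = 1.027×10^-4 × 1161 = 0.119.

0.119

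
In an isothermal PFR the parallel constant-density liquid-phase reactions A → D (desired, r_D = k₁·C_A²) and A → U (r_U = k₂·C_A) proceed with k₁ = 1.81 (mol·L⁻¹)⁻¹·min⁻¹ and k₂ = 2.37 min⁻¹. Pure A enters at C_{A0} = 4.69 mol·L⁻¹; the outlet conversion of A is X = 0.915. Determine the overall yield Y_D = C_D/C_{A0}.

0.564

C_A = C_{A0}(1−X) = 0.3986 mol·L⁻¹.
Along a PFR/batch, dC_U/dC_A = −r_U/(r_D+r_U) = −k₂/(k₂+k₁·C_A).
Integrating from C_{A0} to C_A: C_U = (2.37/1.81)·ln[(2.37+1.81·4.69)/(2.37+1.81·0.399)] = 1.309·ln(10.86/3.092) = 1.645 mol·L⁻¹.
Then C_D = (C_{A0}−C_A) − C_U = 4.291 − 1.645 = 2.646 mol·L⁻¹.
Y_D = C_D/C_{A0} = 2.646/4.69 = 0.564.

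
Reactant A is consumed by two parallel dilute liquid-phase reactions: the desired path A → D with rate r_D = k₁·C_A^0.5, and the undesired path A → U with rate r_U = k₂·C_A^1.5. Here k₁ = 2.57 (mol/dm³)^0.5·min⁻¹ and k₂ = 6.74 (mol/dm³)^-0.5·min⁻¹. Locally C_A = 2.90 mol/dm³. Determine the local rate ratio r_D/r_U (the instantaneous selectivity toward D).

0.131

S_{D/U} = r_D/r_U = (k₁·C_A^0.5)/(k₂·C_A^1.5) = (k₁/k₂)·C_A⁻¹.
= (2.57×2.900^0.5) / (6.74×2.900^1.5) = 4.377/33.29 = 0.131.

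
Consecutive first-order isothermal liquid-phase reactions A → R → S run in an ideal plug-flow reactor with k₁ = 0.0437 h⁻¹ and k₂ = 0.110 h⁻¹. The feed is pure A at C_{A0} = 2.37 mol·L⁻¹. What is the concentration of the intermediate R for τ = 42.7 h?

0.227 mol·L⁻¹

Solving the coupled first-order balances gives C_R(τ) = [k₁/(k₂−k₁)]·C_{A0}·(e^(−k₁τ) − e^(−k₂τ)).
e^(−k₁τ) = e^(−0.0437×42.7) = e^(−1.866) = 0.1547; e^(−k₂τ) = e^(−4.697) = 0.009123.
C_R = 0.0437×2.37/(0.110−0.0437) × (0.1547−0.009123) = 1.562×0.1456 = 0.2275 mol·L⁻¹.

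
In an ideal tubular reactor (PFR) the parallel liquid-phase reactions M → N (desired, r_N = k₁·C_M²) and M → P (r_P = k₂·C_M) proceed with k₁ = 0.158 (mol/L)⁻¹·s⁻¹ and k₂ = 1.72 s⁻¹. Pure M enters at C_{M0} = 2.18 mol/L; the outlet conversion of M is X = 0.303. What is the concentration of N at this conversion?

C_M = C_{M0}(1−X) = 1.519 mol/L.
Along a PFR/batch, dC_P/dC_M = −r_P/(r_N+r_P) = −k₂/(k₂+k₁·C_M).
Integrating from C_{M0} to C_M: C_P = (1.72/0.158)·ln[(1.72+0.158·2.18)/(1.72+0.158·1.52)] = 10.89·ln(2.064/1.960) = 0.5647 mol/L.
Then C_N = (C_{M0}−C_M) − C_P = 0.6605 − 0.5647 = 0.09581 mol/L.

0.0958 mol/L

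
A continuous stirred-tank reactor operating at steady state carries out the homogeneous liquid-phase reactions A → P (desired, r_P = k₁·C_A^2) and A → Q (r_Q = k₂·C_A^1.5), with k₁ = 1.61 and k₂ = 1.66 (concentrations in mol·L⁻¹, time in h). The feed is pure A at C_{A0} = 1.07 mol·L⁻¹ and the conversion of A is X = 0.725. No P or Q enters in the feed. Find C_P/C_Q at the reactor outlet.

Exit C_A = C_{A0}(1−X) = 1.07×0.275 = 0.2943 mol·L⁻¹.
A CSTR operates uniformly at the exit composition, giving r_P = 0.1394 and r_Q = 0.2650 (each k·C_A^n at C_A = 0.2943).
Overall selectivity = C_P/C_Q = r_Pτ/(r_Qτ) = r_P/r_Q = 0.526.

0.526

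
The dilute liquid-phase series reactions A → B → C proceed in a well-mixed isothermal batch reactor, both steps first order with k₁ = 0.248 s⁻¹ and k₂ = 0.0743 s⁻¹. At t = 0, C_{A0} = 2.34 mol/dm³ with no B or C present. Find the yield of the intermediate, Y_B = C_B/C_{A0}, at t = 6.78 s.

0.597

Solving the coupled first-order balances gives C_B(t) = [k₁/(k₂−k₁)]·C_{A0}·(e^(−k₁t) − e^(−k₂t)).
e^(−k₁t) = e^(−0.248×6.78) = e^(−1.681) = 0.1861; e^(−k₂t) = e^(−0.5038) = 0.6043.
C_B = 0.248×2.34/(0.0743−0.248) × (0.1861−0.6043) = (-3.341)×(-0.4182) = 1.397 mol/dm³.
Y_B = C_B/C_{A0} = 1.397/2.34 = 0.597.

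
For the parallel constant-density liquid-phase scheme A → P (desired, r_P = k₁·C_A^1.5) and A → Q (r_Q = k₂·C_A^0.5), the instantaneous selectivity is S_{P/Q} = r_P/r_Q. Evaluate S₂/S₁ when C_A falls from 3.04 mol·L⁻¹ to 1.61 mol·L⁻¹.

S_{P/Q} = (k₁/k₂)·C_A, so S₂/S₁ = (C_{A,2}/C_{A,1}).
= 1.61/3.04 = 0.530.

0.530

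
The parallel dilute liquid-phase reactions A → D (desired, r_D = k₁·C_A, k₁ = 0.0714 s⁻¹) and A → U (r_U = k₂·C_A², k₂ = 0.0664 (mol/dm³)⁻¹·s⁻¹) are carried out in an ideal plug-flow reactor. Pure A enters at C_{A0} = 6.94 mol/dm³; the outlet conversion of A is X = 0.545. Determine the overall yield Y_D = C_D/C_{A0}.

0.0989

C_A = C_{A0}(1−X) = 3.158 mol/dm³.
Along a PFR/batch, dC_D/dC_A = −r_D/(r_D+r_U) = −k₁/(k₁+k₂·C_A).
Integrating from C_{A0} to C_A: C_D = (0.0714/0.0664)·ln[(0.0714+0.0664·6.94)/(0.0714+0.0664·3.16)] = 1.075·ln(0.5322/0.2811) = 0.6865 mol/dm³.
Y_D = C_D/C_{A0} = 0.6865/6.94 = 0.0989.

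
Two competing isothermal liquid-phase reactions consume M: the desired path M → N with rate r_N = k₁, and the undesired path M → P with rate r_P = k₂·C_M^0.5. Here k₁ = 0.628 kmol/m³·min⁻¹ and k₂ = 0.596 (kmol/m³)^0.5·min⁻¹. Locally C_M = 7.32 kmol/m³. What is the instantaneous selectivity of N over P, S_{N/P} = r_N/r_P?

0.389

S_{N/P} = r_N/r_P = (k₁)/(k₂·C_M^0.5) = (k₁/k₂)·C_M^-0.5.
= (0.628) / (0.596×7.320^0.5) = 0.6280/1.613 = 0.389.
The undesired path is higher order in M, so low C_M (CSTR or dilute feed) favours N.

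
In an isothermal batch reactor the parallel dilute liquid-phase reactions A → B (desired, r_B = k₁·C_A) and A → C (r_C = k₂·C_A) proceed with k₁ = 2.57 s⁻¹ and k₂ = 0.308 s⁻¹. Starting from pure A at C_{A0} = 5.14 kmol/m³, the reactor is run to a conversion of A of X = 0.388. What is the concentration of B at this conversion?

C_A = C_{A0}(1−X) = 3.146 kmol/m³.
Both paths are first order in A, so the instantaneous fraction to B is constant: dC_B/d(−C_A) = k₁/(k₁+k₂) = 0.8930.
C_B = 0.8930·(C_{A0}−C_A) = 0.8930×1.994 = 1.78 kmol/m³.

1.78 kmol/m³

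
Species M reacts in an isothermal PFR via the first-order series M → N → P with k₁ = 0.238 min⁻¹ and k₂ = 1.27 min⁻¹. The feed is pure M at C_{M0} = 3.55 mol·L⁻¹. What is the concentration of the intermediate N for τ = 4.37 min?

0.286 mol·L⁻¹

Solving the coupled first-order balances gives C_N(τ) = [k₁/(k₂−k₁)]·C_{M0}·(e^(−k₁τ) − e^(−k₂τ)).
e^(−k₁τ) = e^(−0.238×4.37) = e^(−1.040) = 0.3534; e^(−k₂τ) = e^(−5.550) = 0.003888.
C_N = 0.238×3.55/(1.27−0.238) × (0.3534−0.003888) = 0.8187×0.3495 = 0.2862 mol·L⁻¹.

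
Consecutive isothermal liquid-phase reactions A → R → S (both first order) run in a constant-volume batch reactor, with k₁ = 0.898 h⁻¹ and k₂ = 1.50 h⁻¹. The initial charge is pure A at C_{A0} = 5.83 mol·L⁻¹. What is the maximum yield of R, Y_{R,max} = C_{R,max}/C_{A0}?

For a first-order series the maximum intermediate yield is C_{R,max}/C_{A0} = (k₁/k₂)^[k₂/(k₂−k₁)].
= (0.898/1.50)^(1.50/(1.50−0.898)) = (0.5987)^(2.492) = 0.2785.

0.278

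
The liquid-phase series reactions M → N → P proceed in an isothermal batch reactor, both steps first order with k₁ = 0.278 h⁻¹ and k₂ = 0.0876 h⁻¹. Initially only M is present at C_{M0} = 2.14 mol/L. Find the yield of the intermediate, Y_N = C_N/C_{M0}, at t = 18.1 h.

0.290

Solving the coupled first-order balances gives C_N(t) = [k₁/(k₂−k₁)]·C_{M0}·(e^(−k₁t) − e^(−k₂t)).
e^(−k₁t) = e^(−0.278×18.1) = e^(−5.032) = 0.006527; e^(−k₂t) = e^(−1.586) = 0.2048.
C_N = 0.278×2.14/(0.0876−0.278) × (0.006527−0.2048) = (-3.125)×(-0.1983) = 0.6196 mol/L.
Y_N = C_N/C_{M0} = 0.6196/2.14 = 0.290.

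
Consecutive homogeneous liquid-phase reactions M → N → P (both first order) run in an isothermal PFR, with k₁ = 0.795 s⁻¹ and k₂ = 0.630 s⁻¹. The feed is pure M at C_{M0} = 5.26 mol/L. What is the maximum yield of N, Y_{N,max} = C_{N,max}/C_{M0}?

Evaluating C_N at τ_opt = ln(k₂/k₁)/(k₂−k₁) gives C_{N,max}/C_{M0} = (k₁/k₂)^[k₂/(k₂−k₁)].
= (0.795/0.630)^(0.630/(0.630−0.795)) = (1.262)^(-3.818) = 0.4114.

0.411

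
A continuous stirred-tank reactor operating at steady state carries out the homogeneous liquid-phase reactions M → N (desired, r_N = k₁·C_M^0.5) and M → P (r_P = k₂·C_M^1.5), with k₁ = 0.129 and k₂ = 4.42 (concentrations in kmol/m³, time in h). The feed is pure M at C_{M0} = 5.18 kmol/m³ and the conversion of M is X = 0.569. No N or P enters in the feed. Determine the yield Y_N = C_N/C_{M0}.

0.00734

Exit C_M = C_{M0}(1−X) = 5.18×0.431 = 2.233 kmol/m³.
A CSTR operates uniformly at the exit composition, giving r_N = 0.1927 and r_P = 14.74 (each k·C_M^n at C_M = 2.233).
Fraction of consumed M going to N: r_N/(r_N+r_P) = 0.01290.
C_N = 0.01290·C_{M0}·X = 0.01290×5.18×0.569 = 0.0380 kmol/m³; Y_N = C_N/C_{M0} = 0.00734.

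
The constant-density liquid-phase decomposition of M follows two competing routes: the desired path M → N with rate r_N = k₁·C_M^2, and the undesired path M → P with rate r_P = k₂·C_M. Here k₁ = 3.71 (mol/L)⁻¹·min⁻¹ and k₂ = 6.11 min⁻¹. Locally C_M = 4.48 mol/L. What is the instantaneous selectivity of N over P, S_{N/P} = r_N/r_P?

2.72

S_{N/P} = r_N/r_P = (k₁·C_M^2)/(k₂·C_M) = (k₁/k₂)·C_M.
= (3.71×4.480^2) / (6.11×4.480) = 74.46/27.37 = 2.72.
Since the desired path is higher order in M, keeping C_M high (PFR or concentrated feed) favours N.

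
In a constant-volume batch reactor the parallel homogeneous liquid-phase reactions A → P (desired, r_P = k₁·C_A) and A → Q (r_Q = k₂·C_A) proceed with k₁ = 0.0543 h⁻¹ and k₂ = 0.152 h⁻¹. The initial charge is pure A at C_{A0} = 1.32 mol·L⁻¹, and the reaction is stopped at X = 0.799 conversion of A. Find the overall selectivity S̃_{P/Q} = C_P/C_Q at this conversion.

C_A = C_{A0}(1−X) = 0.2653 mol·L⁻¹.
Both paths are first order in A, so the instantaneous fraction to P is constant: dC_P/d(−C_A) = k₁/(k₁+k₂) = 0.2632.
C_P = 0.2632·(C_{A0}−C_A) = 0.2632×1.055 = 0.278 mol·L⁻¹.
C_Q = (C_{A0}−C_A)−C_P = 0.7771 mol·L⁻¹; S̃_{P/Q} = 0.2776/0.7771 = 0.357.

0.357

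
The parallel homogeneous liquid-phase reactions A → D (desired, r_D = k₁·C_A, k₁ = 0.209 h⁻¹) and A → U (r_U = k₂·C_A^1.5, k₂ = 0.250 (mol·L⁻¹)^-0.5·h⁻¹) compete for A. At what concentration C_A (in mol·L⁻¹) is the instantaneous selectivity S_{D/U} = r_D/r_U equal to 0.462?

S_{D/U} = (k₁/k₂)·C_A^-0.5 ⇒ C_A = (S·k₂/k₁)^(-2).
= (0.462×0.250/0.209)^(-2) = (0.5526)^(-2) = 3.27 mol·L⁻¹.

3.27 mol·L⁻¹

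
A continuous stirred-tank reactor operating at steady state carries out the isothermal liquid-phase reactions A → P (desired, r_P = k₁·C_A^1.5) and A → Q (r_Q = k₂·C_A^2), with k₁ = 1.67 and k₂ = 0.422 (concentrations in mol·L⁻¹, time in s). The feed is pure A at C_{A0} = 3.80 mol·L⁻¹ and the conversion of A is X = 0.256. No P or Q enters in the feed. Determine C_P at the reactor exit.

0.683 mol·L⁻¹

Exit C_A = C_{A0}(1−X) = 3.80×0.744 = 2.827 mol·L⁻¹.
Rates in a CSTR are evaluated at the outlet concentration: r_P = 1.67×2.827^1.5 = 7.939, r_Q = 0.422×2.827^2 = 3.373.
Fraction of consumed A going to P: r_P/(r_P+r_Q) = 0.7018.
C_P = 0.7018·C_{A0}·X = 0.7018×3.80×0.256 = 0.683 mol·L⁻¹.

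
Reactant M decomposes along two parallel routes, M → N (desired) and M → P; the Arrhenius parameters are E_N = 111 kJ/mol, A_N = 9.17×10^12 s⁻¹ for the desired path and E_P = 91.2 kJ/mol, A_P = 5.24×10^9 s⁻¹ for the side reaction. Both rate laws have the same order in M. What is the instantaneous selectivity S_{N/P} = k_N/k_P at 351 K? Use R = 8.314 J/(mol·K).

Since both paths have the same order in M, the concentration cancels and S_{N/P} = k_N/k_P = (A_N/A_P)·exp[(E_P−E_N)/(RT)].
(E_P−E_N)/(RT) = (91.2−111)×10³/(8.314×351) = -19800/2918 = -6.785.
k_N/k_P = (9.17×10^12/5.24×10^9)·exp(-6.785) = 1750 × 0.001131 = 1.98.

1.98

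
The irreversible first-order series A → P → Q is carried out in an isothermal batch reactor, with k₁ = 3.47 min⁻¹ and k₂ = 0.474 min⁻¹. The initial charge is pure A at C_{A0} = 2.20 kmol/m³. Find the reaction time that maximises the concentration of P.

For first-order series the maximum of C_P occurs at t_opt = ln(k₂/k₁)/(k₂−k₁).
= ln(0.474/3.47)/(0.474−3.47) = ln(0.1366)/-2.996 = -1.991/-2.996 = 0.664 min.

0.664 min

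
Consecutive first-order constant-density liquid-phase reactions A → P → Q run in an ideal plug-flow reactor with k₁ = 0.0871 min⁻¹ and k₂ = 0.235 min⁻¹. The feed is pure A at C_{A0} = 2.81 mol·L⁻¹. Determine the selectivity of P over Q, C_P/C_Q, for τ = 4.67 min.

1.41

The intermediate concentration in a first-order A→B→C sequence is C_P = k₁C_{A0}(e^(−k₁τ) − e^(−k₂τ))/(k₂−k₁).
e^(−k₁τ) = e^(−0.0871×4.67) = e^(−0.4068) = 0.6658; e^(−k₂τ) = e^(−1.097) = 0.3337.
C_P = 0.0871×2.81/(0.235−0.0871) × (0.6658−0.3337) = 1.655×0.3321 = 0.5495 mol·L⁻¹.
C_A = C_{A0}e^(−k₁τ) = 1.871 mol·L⁻¹, so C_Q = C_{A0}−C_A−C_P = 0.3895 mol·L⁻¹; C_P/C_Q = 1.41.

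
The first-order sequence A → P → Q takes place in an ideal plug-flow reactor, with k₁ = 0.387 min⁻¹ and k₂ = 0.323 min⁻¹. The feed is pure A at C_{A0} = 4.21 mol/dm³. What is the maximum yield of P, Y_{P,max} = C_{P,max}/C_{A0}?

Evaluating C_P at τ_opt = ln(k₂/k₁)/(k₂−k₁) gives C_{P,max}/C_{A0} = (k₁/k₂)^[k₂/(k₂−k₁)].
= (0.387/0.323)^(0.323/(0.323−0.387)) = (1.198)^(-5.047) = 0.4016.

0.402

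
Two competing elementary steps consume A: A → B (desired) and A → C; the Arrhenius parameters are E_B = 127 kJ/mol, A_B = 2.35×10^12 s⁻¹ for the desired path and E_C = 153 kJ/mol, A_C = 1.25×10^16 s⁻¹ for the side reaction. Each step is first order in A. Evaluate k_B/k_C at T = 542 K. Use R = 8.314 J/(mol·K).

With equal orders, S_{B/C} = k_B/k_C = (A_B/A_C)·exp[(E_C−E_B)/(RT)].
(E_C−E_B)/(RT) = (153−127)×10³/(8.314×542) = 26000/4506 = 5.770.
k_B/k_C = (2.35×10^12/1.25×10^16)·exp(5.770) = 1.880×10^-4 × 320.5 = 0.0603.

0.0603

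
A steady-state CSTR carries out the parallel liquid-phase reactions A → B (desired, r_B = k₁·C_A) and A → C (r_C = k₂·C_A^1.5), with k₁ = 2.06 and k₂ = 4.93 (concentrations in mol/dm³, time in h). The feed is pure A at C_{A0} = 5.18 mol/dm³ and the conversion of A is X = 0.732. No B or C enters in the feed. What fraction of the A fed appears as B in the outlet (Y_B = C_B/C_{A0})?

Exit C_A = C_{A0}(1−X) = 5.18×0.268 = 1.388 mol/dm³.
In a CSTR the entire volume is at exit conditions, so r_B = 2.06×1.388 = 2.860 and r_C = 4.93×1.388^1.5 = 8.064.
Fraction of consumed A going to B: r_B/(r_B+r_C) = 0.2618.
C_B = 0.2618·C_{A0}·X = 0.2618×5.18×0.732 = 0.993 mol/dm³; Y_B = C_B/C_{A0} = 0.192.

0.192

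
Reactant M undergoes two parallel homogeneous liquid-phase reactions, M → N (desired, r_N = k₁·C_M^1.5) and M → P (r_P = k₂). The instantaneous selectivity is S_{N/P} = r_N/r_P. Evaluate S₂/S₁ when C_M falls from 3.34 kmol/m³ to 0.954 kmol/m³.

0.153

S_{N/P} = (k₁/k₂)·C_M^1.5, so S₂/S₁ = (C_{M,2}/C_{M,1})^1.5.
= (0.954/3.34)^1.5 = (0.2856)^1.5 = 0.153.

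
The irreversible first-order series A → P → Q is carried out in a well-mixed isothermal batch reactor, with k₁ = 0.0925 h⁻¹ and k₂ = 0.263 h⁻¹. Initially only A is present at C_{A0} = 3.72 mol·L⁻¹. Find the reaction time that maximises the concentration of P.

Setting dC_P/dt = 0 gives t_opt = ln(k₂/k₁)/(k₂−k₁).
= ln(0.263/0.0925)/(0.263−0.0925) = ln(2.843)/0.1705 = 1.045/0.1705 = 6.13 h.

6.13 h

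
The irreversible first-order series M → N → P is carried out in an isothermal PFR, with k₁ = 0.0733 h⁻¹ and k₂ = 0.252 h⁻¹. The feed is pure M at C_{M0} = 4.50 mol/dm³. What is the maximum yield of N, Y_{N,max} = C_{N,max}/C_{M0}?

0.175

For a first-order series the maximum intermediate yield is C_{N,max}/C_{M0} = (k₁/k₂)^[k₂/(k₂−k₁)].
= (0.0733/0.252)^(0.252/(0.252−0.0733)) = (0.2909)^(1.410) = 0.1753.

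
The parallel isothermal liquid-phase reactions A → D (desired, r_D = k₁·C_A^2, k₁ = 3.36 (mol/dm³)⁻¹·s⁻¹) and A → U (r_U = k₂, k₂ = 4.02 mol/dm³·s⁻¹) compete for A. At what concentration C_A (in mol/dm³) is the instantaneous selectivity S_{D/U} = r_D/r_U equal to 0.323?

S_{D/U} = (k₁/k₂)·C_A^2 ⇒ C_A = (S·k₂/k₁)^(0.5).
= (0.323×4.02/3.36)^(0.5) = (0.3864)^(0.5) = 0.622 mol/dm³.

0.622 mol/dm³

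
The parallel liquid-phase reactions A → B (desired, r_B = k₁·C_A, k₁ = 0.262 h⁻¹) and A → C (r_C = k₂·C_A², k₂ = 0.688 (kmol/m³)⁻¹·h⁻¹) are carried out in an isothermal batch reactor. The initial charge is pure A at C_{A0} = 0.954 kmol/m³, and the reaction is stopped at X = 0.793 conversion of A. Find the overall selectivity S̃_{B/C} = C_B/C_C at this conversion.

C_A = C_{A0}(1−X) = 0.1975 kmol/m³.
Along a PFR/batch, dC_B/dC_A = −r_B/(r_B+r_C) = −k₁/(k₁+k₂·C_A).
Integrating from C_{A0} to C_A: C_B = (0.262/0.688)·ln[(0.262+0.688·0.954)/(0.262+0.688·0.197)] = 0.3808·ln(0.9184/0.3979) = 0.3185 kmol/m³.
C_C = (C_{A0}−C_A)−C_B = 0.4380 kmol/m³; S̃_{B/C} = 0.3185/0.4380 = 0.727.

0.727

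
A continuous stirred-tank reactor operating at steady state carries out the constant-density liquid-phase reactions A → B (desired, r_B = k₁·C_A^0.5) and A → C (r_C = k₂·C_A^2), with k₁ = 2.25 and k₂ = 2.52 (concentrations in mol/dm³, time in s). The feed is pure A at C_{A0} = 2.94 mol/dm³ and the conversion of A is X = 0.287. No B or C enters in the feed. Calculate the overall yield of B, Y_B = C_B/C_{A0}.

0.0652

Exit C_A = C_{A0}(1−X) = 2.94×0.713 = 2.096 mol/dm³.
A CSTR operates uniformly at the exit composition, giving r_B = 3.258 and r_C = 11.07 (each k·C_A^n at C_A = 2.096).
Fraction of consumed A going to B: r_B/(r_B+r_C) = 0.2273.
C_B = 0.2273·C_{A0}·X = 0.2273×2.94×0.287 = 0.192 mol/dm³; Y_B = C_B/C_{A0} = 0.0652.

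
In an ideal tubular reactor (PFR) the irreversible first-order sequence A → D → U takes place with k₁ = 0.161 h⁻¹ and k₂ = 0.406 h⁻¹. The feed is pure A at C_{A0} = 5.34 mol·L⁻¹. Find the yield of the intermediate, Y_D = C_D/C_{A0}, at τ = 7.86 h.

For first-order series with pure A initially, C_D(τ) = k₁C_{A0}/(k₂−k₁)·(e^(−k₁τ) − e^(−k₂τ)).
e^(−k₁τ) = e^(−0.161×7.86) = e^(−1.265) = 0.2821; e^(−k₂τ) = e^(−3.191) = 0.04112.
C_D = 0.161×5.34/(0.406−0.161) × (0.2821−0.04112) = 3.509×0.2410 = 0.8457 mol·L⁻¹.
Y_D = C_D/C_{A0} = 0.8457/5.34 = 0.158.

0.158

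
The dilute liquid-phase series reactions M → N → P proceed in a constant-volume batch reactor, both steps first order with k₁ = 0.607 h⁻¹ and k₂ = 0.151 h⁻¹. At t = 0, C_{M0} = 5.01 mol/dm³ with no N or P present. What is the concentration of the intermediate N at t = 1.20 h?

The intermediate concentration in a first-order A→B→C sequence is C_N = k₁C_{M0}(e^(−k₁t) − e^(−k₂t))/(k₂−k₁).
e^(−k₁t) = e^(−0.607×1.20) = e^(−0.7284) = 0.4827; e^(−k₂t) = e^(−0.1812) = 0.8343.
C_N = 0.607×5.01/(0.151−0.607) × (0.4827−0.8343) = (-6.669)×(-0.3516) = 2.345 mol/dm³.

2.34 mol/dm³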